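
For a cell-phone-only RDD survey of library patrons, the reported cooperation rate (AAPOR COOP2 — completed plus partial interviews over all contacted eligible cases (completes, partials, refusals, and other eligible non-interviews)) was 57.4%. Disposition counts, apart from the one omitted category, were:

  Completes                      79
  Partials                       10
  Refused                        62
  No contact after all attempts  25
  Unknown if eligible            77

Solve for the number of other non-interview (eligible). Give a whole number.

4

Numerator: 79 + 10 = 89
COOP2 = 89 / D = 0.574
D = 89 / 0.574 = 155.1
Other denominator terms total 151
other non-interview (eligible) = 155.1 − 151 ≈ 4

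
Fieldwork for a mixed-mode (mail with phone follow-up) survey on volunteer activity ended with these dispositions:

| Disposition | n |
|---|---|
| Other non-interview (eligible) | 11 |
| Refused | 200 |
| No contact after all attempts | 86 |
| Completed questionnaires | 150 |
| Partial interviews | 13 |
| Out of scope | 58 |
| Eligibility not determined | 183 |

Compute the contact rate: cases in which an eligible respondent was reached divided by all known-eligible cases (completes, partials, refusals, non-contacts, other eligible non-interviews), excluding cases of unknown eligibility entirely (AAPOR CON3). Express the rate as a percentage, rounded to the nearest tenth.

81.3%

Numerator = 150 + 13 + 200 + 11 = 374
Base = 150 + 13 + 200 + 86 + 11 = 460
CON3 = 374 / 460 = 0.8130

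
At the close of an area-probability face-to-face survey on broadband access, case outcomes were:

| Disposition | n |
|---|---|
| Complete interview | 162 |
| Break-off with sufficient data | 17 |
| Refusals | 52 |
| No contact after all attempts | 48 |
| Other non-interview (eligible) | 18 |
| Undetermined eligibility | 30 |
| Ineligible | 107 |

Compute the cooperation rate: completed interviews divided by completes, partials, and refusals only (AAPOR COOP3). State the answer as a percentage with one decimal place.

Num → 162
Denom → 162 + 17 + 52 = 231
COOP3 = 162 / 231 = 0.7013

70.1%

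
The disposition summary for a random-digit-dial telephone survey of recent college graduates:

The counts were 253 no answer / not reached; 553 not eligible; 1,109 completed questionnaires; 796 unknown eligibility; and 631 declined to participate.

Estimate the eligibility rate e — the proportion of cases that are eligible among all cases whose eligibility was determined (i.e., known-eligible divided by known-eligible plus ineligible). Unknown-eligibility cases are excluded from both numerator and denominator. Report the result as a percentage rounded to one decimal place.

Known eligible = 1109 + 631 + 253 = 1993
e = 1993 / (1993 + 553) = 1993 / 2546 = 0.7828

78.3%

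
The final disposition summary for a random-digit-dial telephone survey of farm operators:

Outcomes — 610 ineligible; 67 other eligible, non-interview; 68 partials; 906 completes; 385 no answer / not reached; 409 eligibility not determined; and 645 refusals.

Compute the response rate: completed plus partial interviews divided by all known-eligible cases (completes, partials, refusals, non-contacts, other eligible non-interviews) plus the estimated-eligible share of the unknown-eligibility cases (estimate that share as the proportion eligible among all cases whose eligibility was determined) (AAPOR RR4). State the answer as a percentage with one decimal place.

Num → 906 + 68 = 974
Determined eligible → 906 + 68 + 645 + 385 + 67 = 2071
e = 2071 / (2071 + 610) = 2071 / 2681 = 0.7725
Estimated eligible among unknowns → 0.7725 × 409 = 315.95
Denominator → 2071 + 315.95 = 2386.95
RR4 = 974 / 2386.95 = 0.4081

40.8%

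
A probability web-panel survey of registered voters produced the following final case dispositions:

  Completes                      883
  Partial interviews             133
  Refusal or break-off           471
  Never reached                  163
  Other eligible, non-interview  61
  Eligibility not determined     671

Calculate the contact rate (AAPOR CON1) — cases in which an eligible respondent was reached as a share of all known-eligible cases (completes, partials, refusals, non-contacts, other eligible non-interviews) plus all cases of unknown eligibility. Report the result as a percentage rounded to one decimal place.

65.0%

Top → 883 + 133 + 471 + 61 = 1548
Denom → 883 + 133 + 471 + 163 + 61 + 671 = 2382
CON1 = 1548 / 2382 = 0.6499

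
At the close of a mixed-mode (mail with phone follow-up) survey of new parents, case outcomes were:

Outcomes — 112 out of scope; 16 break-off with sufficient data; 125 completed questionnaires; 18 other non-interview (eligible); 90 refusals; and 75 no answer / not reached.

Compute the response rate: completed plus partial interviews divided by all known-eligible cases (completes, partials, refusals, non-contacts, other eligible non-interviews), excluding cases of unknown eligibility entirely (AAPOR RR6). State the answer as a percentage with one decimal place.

Numerator → 125 + 16 = 141
Denominator → 125 + 16 + 90 + 75 + 18 = 324
RR6 = 141 / 324 = 0.4352

43.5%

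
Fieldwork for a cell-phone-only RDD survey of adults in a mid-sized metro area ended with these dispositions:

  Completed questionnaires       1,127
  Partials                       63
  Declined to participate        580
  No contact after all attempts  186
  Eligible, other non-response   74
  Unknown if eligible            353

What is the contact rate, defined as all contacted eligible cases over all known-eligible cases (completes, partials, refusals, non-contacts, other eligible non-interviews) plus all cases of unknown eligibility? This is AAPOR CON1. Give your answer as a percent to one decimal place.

77.4%

Num = 1127 + 63 + 580 + 74 = 1844
Base = 1127 + 63 + 580 + 186 + 74 + 353 = 2383
CON1 = 1844 / 2383 = 0.7738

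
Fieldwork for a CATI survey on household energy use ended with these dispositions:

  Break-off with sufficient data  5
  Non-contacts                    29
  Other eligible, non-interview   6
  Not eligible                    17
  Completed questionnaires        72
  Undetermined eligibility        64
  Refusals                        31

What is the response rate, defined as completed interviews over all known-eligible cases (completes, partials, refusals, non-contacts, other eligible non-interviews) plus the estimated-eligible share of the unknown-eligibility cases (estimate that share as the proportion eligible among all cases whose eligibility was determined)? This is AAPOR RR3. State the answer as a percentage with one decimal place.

36.0%

Top → 72
Determined eligible → 72 + 5 + 31 + 29 + 6 = 143
e = 143 / (143 + 17) = 143 / 160 = 0.8938
e × U → 0.8938 × 64 = 57.20
Base → 143 + 57.20 = 200.20
RR3 = 72 / 200.20 = 0.3596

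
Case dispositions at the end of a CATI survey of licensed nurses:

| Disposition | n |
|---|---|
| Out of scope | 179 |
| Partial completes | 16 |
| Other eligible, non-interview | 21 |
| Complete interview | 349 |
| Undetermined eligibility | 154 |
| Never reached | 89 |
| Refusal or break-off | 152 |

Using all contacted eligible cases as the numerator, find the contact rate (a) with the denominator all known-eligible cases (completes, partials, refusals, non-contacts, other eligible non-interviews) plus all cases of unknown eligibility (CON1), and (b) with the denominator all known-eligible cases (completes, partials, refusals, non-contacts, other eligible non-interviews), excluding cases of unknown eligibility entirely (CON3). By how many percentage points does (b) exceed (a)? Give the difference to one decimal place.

16.9

Top: 349 + 16 + 152 + 21 = 538
Base: 349 + 16 + 152 + 89 + 21 + 154 = 781
CON1 = 538 / 781 = 0.6889
Base: 349 + 16 + 152 + 89 + 21 = 627
CON3 = 538 / 627 = 0.8581
Difference = 85.81 − 68.89 = 16.92 percentage points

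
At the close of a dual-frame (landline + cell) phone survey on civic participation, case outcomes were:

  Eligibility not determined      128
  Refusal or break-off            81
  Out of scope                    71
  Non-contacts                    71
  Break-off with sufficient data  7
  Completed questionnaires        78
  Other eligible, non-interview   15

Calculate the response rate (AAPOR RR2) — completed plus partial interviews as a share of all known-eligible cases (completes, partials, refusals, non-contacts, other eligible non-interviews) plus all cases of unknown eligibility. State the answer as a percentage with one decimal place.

22.4%

Top: 78 + 7 = 85
Denom: 78 + 7 + 81 + 71 + 15 + 128 = 380
RR2 = 85 / 380 = 0.2237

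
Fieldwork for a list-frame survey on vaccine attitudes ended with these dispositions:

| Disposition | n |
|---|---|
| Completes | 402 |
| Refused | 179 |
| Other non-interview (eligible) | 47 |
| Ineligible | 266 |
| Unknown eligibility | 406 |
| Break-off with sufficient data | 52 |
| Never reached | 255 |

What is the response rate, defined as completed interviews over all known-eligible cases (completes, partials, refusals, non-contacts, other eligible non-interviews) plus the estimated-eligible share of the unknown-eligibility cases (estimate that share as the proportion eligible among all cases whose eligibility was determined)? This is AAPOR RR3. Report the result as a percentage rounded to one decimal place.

32.1%

Numerator: 402
Eligible (known): 402 + 52 + 179 + 255 + 47 = 935
e = 935 / (935 + 266) = 935 / 1201 = 0.7785
Eligible share of unknowns: 0.7785 × 406 = 316.07
Base: 935 + 316.07 = 1251.07
RR3 = 402 / 1251.07 = 0.3213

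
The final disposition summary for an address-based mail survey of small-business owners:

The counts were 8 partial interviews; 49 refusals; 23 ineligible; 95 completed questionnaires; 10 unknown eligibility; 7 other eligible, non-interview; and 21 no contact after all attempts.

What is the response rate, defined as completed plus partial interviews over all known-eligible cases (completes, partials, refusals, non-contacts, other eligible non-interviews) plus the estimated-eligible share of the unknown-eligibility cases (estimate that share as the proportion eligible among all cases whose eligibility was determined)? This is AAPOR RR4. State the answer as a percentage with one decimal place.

Top → 95 + 8 = 103
Determined eligible → 95 + 8 + 49 + 21 + 7 = 180
e = 180 / (180 + 23) = 180 / 203 = 0.8867
e × U → 0.8867 × 10 = 8.87
Denominator → 180 + 8.87 = 188.87
RR4 = 103 / 188.87 = 0.5453

54.5%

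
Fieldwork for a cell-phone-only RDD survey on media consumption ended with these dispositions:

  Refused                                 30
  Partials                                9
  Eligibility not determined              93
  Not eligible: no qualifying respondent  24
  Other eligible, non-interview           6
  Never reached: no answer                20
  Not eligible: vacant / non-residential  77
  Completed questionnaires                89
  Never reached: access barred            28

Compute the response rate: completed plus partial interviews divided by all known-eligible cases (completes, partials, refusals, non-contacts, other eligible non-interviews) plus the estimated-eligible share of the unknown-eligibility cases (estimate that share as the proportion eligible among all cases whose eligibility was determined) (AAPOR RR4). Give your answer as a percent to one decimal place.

No answer / not reached = 20 + 28 = 48
Out of scope = 24 + 77 = 101
Numerator: 89 + 9 = 98
Eligible (known): 89 + 9 + 30 + 48 + 6 = 182
e = 182 / (182 + 101) = 182 / 283 = 0.6431
Estimated eligible among unknowns: 0.6431 × 93 = 59.81
Denom: 182 + 59.81 = 241.81
RR4 = 98 / 241.81 = 0.4053

40.5%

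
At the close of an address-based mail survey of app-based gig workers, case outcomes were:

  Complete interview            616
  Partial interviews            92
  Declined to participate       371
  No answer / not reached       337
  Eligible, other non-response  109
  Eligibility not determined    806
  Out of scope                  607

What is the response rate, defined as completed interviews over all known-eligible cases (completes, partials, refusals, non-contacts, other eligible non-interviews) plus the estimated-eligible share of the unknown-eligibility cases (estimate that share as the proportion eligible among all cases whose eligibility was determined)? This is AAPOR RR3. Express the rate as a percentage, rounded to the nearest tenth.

29.3%

Numerator: 616
Eligible (known): 616 + 92 + 371 + 337 + 109 = 1525
e = 1525 / (1525 + 607) = 1525 / 2132 = 0.7153
Eligible share of unknowns: 0.7153 × 806 = 576.53
Base: 1525 + 576.53 = 2101.53
RR3 = 616 / 2101.53 = 0.2931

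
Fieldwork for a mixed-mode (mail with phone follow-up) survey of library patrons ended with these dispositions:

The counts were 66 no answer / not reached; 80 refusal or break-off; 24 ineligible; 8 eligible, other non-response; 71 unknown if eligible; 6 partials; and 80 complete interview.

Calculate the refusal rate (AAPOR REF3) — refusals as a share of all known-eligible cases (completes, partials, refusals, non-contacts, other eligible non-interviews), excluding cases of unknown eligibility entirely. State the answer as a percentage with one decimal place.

33.3%

Num: 80
Denominator: 80 + 6 + 80 + 66 + 8 = 240
REF3 = 80 / 240 = 0.3333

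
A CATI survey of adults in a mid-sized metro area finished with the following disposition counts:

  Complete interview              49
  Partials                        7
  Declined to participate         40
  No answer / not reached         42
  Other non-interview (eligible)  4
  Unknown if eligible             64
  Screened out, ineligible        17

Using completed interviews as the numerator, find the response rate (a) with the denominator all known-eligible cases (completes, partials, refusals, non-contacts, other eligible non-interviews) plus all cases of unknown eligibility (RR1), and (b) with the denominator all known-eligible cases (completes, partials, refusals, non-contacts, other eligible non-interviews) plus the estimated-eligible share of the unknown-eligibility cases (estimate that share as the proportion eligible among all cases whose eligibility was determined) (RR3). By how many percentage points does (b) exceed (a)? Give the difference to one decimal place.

0.8

Top → 49
Denominator → 49 + 7 + 40 + 42 + 4 + 64 = 206
RR1 = 49 / 206 = 0.2379
Determined eligible → 49 + 7 + 40 + 42 + 4 = 142
e = 142 / (142 + 17) = 142 / 159 = 0.8931
Estimated eligible among unknowns → 0.8931 × 64 = 57.16
Denominator → 142 + 57.16 = 199.16
RR3 = 49 / 199.16 = 0.2460
Difference = 24.60 − 23.79 = 0.81 percentage points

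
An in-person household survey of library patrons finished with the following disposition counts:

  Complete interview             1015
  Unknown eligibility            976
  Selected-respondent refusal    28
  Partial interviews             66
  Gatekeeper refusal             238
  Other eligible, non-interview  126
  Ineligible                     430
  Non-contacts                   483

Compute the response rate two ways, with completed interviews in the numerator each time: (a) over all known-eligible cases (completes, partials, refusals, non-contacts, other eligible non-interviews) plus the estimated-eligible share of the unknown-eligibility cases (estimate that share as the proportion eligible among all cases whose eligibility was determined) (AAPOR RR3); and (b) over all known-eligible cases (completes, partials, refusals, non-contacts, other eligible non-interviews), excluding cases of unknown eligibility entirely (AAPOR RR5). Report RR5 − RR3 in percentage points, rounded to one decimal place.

Refusals = 238 + 28 = 266
Numerator: 1015
Determined eligible: 1015 + 66 + 266 + 483 + 126 = 1956
e = 1956 / (1956 + 430) = 1956 / 2386 = 0.8198
Estimated eligible among unknowns: 0.8198 × 976 = 800.12
Denom: 1956 + 800.12 = 2756.12
RR3 = 1015 / 2756.12 = 0.3683
Denom: 1015 + 66 + 266 + 483 + 126 = 1956
RR5 = 1015 / 1956 = 0.5189
Difference = 51.89 − 36.83 = 15.06 percentage points

15.1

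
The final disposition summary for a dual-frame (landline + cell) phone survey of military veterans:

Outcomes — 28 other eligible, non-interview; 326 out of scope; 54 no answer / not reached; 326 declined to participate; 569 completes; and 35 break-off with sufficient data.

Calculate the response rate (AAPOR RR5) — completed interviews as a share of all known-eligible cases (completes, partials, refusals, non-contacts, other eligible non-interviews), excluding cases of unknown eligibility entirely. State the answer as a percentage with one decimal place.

56.2%

Num: 569
Base: 569 + 35 + 326 + 54 + 28 = 1012
RR5 = 569 / 1012 = 0.5623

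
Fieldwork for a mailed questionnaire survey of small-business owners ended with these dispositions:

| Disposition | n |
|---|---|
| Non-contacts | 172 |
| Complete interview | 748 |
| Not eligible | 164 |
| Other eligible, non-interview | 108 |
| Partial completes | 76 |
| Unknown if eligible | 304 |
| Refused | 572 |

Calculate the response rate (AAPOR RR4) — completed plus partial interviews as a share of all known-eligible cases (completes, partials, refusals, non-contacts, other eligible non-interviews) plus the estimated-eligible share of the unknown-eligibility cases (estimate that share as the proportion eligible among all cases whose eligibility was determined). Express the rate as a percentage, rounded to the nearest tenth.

42.2%

Top = 748 + 76 = 824
Known eligible = 748 + 76 + 572 + 172 + 108 = 1676
e = 1676 / (1676 + 164) = 1676 / 1840 = 0.9109
e × U = 0.9109 × 304 = 276.91
Denom = 1676 + 276.91 = 1952.91
RR4 = 824 / 1952.91 = 0.4219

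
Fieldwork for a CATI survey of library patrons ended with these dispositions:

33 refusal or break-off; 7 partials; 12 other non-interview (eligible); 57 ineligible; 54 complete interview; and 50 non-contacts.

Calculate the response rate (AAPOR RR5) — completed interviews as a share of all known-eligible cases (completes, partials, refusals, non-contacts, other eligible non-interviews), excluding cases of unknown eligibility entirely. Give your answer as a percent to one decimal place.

34.6%

Num = 54
Base = 54 + 7 + 33 + 50 + 12 = 156
RR5 = 54 / 156 = 0.3462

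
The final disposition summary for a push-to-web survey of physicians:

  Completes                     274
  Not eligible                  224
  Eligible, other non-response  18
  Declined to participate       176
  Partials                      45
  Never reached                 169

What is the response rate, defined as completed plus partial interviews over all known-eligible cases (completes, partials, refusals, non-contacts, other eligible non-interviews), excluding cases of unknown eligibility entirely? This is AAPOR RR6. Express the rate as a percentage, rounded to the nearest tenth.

Numerator: 274 + 45 = 319
Denominator: 274 + 45 + 176 + 169 + 18 = 682
RR6 = 319 / 682 = 0.4677

46.8%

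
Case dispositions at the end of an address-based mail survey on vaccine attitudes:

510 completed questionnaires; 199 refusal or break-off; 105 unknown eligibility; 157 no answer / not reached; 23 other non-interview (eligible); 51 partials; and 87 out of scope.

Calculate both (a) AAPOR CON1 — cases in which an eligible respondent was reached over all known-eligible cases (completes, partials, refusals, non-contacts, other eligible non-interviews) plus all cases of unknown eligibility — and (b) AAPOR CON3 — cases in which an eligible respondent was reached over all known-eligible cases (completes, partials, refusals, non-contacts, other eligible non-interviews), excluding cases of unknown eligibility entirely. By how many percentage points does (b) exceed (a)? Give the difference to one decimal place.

Numerator: 510 + 51 + 199 + 23 = 783
Denom: 510 + 51 + 199 + 157 + 23 + 105 = 1045
CON1 = 783 / 1045 = 0.7493
Denom: 510 + 51 + 199 + 157 + 23 = 940
CON3 = 783 / 940 = 0.8330
Difference = 83.30 − 74.93 = 8.37 percentage points

8.4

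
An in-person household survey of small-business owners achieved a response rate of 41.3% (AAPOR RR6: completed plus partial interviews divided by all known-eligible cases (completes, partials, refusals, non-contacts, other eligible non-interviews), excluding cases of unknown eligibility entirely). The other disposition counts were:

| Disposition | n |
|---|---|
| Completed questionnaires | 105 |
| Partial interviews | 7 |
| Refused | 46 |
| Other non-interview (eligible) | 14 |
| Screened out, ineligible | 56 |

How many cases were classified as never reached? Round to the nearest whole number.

Numerator: 105 + 7 = 112
RR6 = 112 / D = 0.413
D = 112 / 0.413 = 271.2
Rest of base = 172
never reached = 271.2 − 172 ≈ 99

99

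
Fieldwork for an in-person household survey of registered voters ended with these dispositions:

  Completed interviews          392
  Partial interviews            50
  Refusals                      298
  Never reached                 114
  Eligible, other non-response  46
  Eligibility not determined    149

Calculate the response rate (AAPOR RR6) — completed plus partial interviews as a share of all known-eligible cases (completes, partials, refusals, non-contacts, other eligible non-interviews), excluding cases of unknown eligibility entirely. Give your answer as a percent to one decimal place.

Top = 392 + 50 = 442
Base = 392 + 50 + 298 + 114 + 46 = 900
RR6 = 442 / 900 = 0.4911

49.1%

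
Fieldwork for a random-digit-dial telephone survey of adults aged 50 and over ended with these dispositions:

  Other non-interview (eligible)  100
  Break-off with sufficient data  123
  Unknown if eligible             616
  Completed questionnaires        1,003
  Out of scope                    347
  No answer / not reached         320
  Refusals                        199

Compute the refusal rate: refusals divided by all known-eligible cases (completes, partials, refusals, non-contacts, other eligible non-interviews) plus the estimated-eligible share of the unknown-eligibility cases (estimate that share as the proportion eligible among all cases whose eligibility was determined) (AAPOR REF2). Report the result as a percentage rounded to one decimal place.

8.8%

Top = 199
Determined eligible = 1003 + 123 + 199 + 320 + 100 = 1745
e = 1745 / (1745 + 347) = 1745 / 2092 = 0.8341
Estimated eligible among unknowns = 0.8341 × 616 = 513.81
Base = 1745 + 513.81 = 2258.81
REF2 = 199 / 2258.81 = 0.0881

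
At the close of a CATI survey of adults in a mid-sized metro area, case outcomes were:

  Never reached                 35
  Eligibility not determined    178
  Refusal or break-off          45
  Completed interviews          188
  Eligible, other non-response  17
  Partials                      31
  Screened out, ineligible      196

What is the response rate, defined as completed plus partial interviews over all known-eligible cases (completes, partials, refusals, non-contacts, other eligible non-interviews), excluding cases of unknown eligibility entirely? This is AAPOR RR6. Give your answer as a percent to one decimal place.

69.3%

Top = 188 + 31 = 219
Denom = 188 + 31 + 45 + 35 + 17 = 316
RR6 = 219 / 316 = 0.6930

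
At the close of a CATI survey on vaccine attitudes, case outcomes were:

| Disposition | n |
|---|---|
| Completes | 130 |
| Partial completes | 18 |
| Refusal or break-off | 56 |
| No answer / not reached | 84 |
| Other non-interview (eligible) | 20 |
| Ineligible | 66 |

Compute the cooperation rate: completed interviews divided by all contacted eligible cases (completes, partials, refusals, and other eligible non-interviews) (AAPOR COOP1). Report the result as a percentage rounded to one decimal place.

58.0%

Top: 130
Denominator: 130 + 18 + 56 + 20 = 224
COOP1 = 130 / 224 = 0.5804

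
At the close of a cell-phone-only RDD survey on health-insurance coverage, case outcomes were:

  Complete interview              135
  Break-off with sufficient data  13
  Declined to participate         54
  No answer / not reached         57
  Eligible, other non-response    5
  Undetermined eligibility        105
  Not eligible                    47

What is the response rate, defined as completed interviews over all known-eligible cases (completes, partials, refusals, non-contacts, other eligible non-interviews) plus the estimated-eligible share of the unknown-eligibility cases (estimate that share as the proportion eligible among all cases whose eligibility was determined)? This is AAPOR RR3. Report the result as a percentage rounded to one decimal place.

38.2%

Numerator: 135
Known eligible: 135 + 13 + 54 + 57 + 5 = 264
e = 264 / (264 + 47) = 264 / 311 = 0.8489
Eligible share of unknowns: 0.8489 × 105 = 89.13
Denominator: 264 + 89.13 = 353.13
RR3 = 135 / 353.13 = 0.3823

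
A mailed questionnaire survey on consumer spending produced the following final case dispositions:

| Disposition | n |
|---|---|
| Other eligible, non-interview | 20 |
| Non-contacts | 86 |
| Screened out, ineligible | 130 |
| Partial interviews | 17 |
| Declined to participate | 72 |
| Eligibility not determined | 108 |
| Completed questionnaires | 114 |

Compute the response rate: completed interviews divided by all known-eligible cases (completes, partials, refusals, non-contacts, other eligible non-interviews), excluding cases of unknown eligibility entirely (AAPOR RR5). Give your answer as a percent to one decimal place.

Num → 114
Base → 114 + 17 + 72 + 86 + 20 = 309
RR5 = 114 / 309 = 0.3689

36.9%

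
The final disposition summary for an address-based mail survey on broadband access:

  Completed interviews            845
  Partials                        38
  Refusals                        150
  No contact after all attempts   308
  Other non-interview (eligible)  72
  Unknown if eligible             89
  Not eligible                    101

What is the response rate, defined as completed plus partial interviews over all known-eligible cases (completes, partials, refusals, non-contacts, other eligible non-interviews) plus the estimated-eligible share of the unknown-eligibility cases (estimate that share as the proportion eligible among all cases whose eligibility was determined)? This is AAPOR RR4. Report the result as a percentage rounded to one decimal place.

Top = 845 + 38 = 883
Determined eligible = 845 + 38 + 150 + 308 + 72 = 1413
e = 1413 / (1413 + 101) = 1413 / 1514 = 0.9333
Eligible share of unknowns = 0.9333 × 89 = 83.06
Base = 1413 + 83.06 = 1496.06
RR4 = 883 / 1496.06 = 0.5902

59.0%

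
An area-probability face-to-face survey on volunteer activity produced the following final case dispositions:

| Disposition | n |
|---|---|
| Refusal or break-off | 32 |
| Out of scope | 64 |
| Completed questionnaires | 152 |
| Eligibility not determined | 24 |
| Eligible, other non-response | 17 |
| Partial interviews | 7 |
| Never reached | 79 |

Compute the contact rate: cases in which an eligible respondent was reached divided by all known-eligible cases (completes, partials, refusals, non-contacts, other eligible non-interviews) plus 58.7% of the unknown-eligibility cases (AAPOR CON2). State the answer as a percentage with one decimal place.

69.1%

Numerator = 152 + 7 + 32 + 17 = 208
Known eligible = 152 + 7 + 32 + 79 + 17 = 287
e × U = 0.5870 × 24 = 14.09
Base = 287 + 14.09 = 301.09
CON2 = 208 / 301.09 = 0.6908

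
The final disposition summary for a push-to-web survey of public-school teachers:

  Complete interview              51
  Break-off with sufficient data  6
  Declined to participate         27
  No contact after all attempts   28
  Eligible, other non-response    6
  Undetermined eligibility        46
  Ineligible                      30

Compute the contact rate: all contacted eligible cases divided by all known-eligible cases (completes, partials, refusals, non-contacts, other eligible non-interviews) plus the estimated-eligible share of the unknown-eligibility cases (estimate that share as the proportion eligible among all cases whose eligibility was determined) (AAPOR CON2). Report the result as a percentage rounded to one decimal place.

Num: 51 + 6 + 27 + 6 = 90
Determined eligible: 51 + 6 + 27 + 28 + 6 = 118
e = 118 / (118 + 30) = 118 / 148 = 0.7973
Eligible share of unknowns: 0.7973 × 46 = 36.68
Denom: 118 + 36.68 = 154.68
CON2 = 90 / 154.68 = 0.5818

58.2%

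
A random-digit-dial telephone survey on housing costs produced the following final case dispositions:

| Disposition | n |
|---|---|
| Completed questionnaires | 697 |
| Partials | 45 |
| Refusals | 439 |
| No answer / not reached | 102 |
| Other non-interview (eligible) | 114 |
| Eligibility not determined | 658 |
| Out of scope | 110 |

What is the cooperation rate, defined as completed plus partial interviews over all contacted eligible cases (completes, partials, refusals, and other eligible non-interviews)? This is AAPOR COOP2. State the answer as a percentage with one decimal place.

Top: 697 + 45 = 742
Denom: 697 + 45 + 439 + 114 = 1295
COOP2 = 742 / 1295 = 0.5730

57.3%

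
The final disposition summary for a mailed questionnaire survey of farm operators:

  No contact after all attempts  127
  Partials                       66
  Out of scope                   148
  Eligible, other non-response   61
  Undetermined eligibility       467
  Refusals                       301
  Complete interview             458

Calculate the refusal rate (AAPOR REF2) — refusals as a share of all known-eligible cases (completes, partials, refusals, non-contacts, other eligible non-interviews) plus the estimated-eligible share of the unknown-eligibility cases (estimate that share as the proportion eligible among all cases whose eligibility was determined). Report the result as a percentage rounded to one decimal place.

21.2%

Numerator → 301
Determined eligible → 458 + 66 + 301 + 127 + 61 = 1013
e = 1013 / (1013 + 148) = 1013 / 1161 = 0.8725
e × U → 0.8725 × 467 = 407.46
Denominator → 1013 + 407.46 = 1420.46
REF2 = 301 / 1420.46 = 0.2119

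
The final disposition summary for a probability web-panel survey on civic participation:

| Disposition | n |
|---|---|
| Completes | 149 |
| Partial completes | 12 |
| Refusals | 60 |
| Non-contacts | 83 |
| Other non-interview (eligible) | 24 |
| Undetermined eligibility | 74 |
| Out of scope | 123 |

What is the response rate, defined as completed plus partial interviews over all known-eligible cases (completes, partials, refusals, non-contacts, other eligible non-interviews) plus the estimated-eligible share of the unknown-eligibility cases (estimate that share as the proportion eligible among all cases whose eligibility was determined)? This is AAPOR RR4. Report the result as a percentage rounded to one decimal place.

Top → 149 + 12 = 161
Eligible (known) → 149 + 12 + 60 + 83 + 24 = 328
e = 328 / (328 + 123) = 328 / 451 = 0.7273
Estimated eligible among unknowns → 0.7273 × 74 = 53.82
Denom → 328 + 53.82 = 381.82
RR4 = 161 / 381.82 = 0.4217

42.2%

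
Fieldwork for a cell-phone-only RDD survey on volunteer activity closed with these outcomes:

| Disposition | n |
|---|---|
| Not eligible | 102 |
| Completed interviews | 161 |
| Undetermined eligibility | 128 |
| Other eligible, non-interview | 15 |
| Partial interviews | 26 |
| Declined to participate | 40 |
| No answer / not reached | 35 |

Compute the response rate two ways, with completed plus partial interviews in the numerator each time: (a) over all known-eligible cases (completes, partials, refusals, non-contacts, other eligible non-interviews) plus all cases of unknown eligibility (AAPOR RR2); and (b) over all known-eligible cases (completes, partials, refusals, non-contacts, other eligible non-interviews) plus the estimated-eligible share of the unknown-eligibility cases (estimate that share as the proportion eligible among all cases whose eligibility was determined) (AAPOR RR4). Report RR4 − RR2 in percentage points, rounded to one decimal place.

4.3

Numerator → 161 + 26 = 187
Base → 161 + 26 + 40 + 35 + 15 + 128 = 405
RR2 = 187 / 405 = 0.4617
Eligible (known) → 161 + 26 + 40 + 35 + 15 = 277
e = 277 / (277 + 102) = 277 / 379 = 0.7309
Eligible share of unknowns → 0.7309 × 128 = 93.56
Base → 277 + 93.56 = 370.56
RR4 = 187 / 370.56 = 0.5046
Difference = 50.46 − 46.17 = 4.29 percentage points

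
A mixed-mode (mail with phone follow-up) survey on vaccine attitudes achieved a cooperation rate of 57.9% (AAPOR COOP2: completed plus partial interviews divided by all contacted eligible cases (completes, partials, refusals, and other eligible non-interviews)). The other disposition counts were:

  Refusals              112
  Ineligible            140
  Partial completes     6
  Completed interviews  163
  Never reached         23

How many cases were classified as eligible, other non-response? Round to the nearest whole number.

11

Top = 163 + 6 = 169
COOP2 = 169 / D = 0.579
D = 169 / 0.579 = 291.9
Other denominator terms total 281
eligible, other non-response = 291.9 − 281 ≈ 11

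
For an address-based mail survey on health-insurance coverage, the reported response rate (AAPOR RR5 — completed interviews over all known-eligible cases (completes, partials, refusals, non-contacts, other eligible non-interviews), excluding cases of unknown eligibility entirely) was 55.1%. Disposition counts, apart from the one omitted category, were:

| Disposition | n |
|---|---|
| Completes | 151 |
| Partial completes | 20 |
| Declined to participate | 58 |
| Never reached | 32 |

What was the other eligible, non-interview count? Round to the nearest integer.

RR5 = 151 / D = 0.551
D = 151 / 0.551 = 274.0
Remaining denominator categories sum to 261
other eligible, non-interview = 274.0 − 261 ≈ 13

13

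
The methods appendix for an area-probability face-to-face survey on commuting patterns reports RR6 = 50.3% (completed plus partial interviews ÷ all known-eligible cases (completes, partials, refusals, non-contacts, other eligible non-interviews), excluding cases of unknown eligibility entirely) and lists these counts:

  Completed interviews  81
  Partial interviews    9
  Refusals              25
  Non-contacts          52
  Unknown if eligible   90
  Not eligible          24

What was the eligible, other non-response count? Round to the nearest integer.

Top = 81 + 9 = 90
RR6 = 90 / D = 0.503
D = 90 / 0.503 = 178.9
Rest of base = 167
eligible, other non-response = 178.9 − 167 ≈ 12

12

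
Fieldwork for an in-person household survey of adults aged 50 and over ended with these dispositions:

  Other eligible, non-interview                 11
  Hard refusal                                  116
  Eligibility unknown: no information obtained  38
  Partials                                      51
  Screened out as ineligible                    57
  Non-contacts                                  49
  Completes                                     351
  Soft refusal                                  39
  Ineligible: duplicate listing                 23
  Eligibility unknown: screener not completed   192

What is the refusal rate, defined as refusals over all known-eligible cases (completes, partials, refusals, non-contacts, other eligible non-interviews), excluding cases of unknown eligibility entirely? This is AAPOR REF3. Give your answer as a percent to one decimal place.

25.1%

Declined to participate = 116 + 39 = 155
Unknown if eligible = 192 + 38 = 230
Out of scope = 57 + 23 = 80
Numerator = 155
Denominator = 351 + 51 + 155 + 49 + 11 = 617
REF3 = 155 / 617 = 0.2512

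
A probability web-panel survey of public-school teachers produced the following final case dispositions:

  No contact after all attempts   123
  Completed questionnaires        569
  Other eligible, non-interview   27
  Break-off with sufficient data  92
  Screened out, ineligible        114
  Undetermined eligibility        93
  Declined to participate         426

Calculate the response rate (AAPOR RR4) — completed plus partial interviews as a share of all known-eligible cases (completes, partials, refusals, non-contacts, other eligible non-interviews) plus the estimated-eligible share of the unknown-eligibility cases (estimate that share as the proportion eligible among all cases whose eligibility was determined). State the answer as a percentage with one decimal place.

Numerator → 569 + 92 = 661
Determined eligible → 569 + 92 + 426 + 123 + 27 = 1237
e = 1237 / (1237 + 114) = 1237 / 1351 = 0.9156
Eligible share of unknowns → 0.9156 × 93 = 85.15
Denominator → 1237 + 85.15 = 1322.15
RR4 = 661 / 1322.15 = 0.4999

50.0%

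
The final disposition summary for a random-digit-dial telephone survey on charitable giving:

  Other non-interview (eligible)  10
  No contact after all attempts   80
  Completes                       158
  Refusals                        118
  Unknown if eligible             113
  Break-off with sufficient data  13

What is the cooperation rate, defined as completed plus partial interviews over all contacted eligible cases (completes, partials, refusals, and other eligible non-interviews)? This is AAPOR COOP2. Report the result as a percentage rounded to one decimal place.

57.2%

Num → 158 + 13 = 171
Denominator → 158 + 13 + 118 + 10 = 299
COOP2 = 171 / 299 = 0.5719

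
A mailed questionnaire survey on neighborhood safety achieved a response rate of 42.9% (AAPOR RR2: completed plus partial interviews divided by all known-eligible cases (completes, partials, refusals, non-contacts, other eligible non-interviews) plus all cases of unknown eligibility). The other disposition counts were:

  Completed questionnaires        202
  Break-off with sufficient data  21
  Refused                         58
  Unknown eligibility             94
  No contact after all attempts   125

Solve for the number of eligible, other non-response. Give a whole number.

Top: 202 + 21 = 223
RR2 = 223 / D = 0.429
D = 223 / 0.429 = 519.8
Other denominator terms total 500
eligible, other non-response = 519.8 − 500 ≈ 20

20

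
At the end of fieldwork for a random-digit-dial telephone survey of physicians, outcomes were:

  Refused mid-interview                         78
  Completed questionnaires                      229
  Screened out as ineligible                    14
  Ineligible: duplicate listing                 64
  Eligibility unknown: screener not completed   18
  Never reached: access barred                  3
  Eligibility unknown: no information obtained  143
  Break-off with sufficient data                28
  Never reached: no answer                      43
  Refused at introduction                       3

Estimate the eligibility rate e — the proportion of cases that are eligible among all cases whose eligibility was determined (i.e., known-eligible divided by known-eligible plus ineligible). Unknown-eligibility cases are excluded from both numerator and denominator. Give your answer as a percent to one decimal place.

83.1%

Declined to participate = 3 + 78 = 81
Non-contacts = 43 + 3 = 46
Unknown if eligible = 18 + 143 = 161
Screened out, ineligible = 14 + 64 = 78
Eligible (known) = 229 + 28 + 81 + 46 = 384
e = 384 / (384 + 78) = 384 / 462 = 0.8312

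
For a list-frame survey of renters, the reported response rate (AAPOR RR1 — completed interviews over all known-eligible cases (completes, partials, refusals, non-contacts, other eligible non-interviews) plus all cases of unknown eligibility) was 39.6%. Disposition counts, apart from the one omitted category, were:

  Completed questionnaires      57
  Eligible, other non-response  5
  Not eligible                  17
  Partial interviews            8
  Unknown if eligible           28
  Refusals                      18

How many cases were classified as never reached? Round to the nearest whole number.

28

RR1 = 57 / D = 0.396
D = 57 / 0.396 = 143.9
Remaining denominator categories sum to 116
never reached = 143.9 − 116 ≈ 28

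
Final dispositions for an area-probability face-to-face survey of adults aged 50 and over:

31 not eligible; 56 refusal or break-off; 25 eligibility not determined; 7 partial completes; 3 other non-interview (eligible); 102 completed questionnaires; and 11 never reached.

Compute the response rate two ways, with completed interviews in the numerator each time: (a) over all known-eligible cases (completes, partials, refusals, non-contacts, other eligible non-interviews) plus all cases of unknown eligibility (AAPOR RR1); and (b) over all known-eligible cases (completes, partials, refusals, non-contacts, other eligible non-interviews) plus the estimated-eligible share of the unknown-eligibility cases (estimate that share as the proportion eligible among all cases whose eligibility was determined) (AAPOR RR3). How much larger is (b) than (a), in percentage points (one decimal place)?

Top = 102
Denominator = 102 + 7 + 56 + 11 + 3 + 25 = 204
RR1 = 102 / 204 = 0.5000
Known eligible = 102 + 7 + 56 + 11 + 3 = 179
e = 179 / (179 + 31) = 179 / 210 = 0.8524
e × U = 0.8524 × 25 = 21.31
Denominator = 179 + 21.31 = 200.31
RR3 = 102 / 200.31 = 0.5092
Difference = 50.92 − 50.00 = 0.92 percentage points

0.9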